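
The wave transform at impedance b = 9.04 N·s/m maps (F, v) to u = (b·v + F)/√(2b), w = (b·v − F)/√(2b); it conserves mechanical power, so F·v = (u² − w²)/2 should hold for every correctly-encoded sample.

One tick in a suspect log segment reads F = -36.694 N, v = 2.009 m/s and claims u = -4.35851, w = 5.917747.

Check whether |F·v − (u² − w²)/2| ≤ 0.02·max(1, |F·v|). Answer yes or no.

no

F·v = (-36.694)×2.009 = -73.718246 W.
(u² − w²)/2 = (18.996609 − 35.019730)/2 = -8.011560 W.
|Δ| = 65.706686;  2% of max(1, |F·v|) = 1.474365.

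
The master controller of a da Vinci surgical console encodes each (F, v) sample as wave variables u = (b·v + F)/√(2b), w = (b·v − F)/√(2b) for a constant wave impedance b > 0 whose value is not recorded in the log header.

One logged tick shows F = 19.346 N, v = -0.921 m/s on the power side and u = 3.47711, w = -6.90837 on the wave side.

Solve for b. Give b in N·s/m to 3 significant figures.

u + w = -3.43126;  u + w = √(2b)·v, so √(2b) = -3.43126/(-0.921) = 3.72558.
b = (√(2b))²/2 = 13.87995/2 = 6.93998.
(Check via u − w = 2F/√(2b): u − w = 10.38548, 2F/√(2b) = 10.38549.)

b = 6.94 N·s/m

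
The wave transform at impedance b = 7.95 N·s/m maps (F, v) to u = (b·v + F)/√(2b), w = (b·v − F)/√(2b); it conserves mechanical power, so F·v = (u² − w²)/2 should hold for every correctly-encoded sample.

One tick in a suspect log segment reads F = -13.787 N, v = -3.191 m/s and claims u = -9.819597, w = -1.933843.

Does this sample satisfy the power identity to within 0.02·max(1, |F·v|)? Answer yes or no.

no

F·v = (-13.787)×(-3.191) = 43.994317 W.
(u² − w²)/2 = (96.424485 − 3.739749)/2 = 46.342368 W.
|Δ| = 2.348051;  2% of max(1, |F·v|) = 0.879886.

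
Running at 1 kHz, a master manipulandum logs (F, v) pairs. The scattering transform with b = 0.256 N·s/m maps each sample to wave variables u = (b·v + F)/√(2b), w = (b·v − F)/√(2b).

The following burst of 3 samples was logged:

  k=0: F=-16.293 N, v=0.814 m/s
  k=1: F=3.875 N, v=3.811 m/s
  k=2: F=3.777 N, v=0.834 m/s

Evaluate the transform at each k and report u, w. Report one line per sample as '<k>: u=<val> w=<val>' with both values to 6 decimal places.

k=0: b·v=0.256×0.814=0.208384; √(2b)=0.715542; u=(0.208384+(-16.293))/0.715542=-22.478934, w=(0.208384−(-16.293))/0.715542=23.061385
k=1: b·v=0.256×3.811=0.975616; √(2b)=0.715542; u=(0.975616+3.875)/0.715542=6.778942, w=(0.975616−3.875)/0.715542=-4.052012
k=2: b·v=0.256×0.834=0.213504; √(2b)=0.715542; u=(0.213504+3.777)/0.715542=5.576899, w=(0.213504−3.777)/0.715542=-4.980137

0: u=-22.478934 w=23.061385
1: u=6.778942 w=-4.052012
2: u=5.576899 w=-4.980137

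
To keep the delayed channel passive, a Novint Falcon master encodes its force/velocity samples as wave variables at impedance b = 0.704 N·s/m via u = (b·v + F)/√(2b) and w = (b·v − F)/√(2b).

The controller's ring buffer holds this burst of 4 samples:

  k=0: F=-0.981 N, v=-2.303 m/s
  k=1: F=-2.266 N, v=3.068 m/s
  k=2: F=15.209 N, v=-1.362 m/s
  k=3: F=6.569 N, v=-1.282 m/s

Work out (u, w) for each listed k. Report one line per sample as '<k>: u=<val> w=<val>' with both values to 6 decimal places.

k=0: b·v=0.704×(-2.303)=-1.621312; √(2b)=1.186592; u=(-1.621312+(-0.981))/1.186592=-2.193098, w=(-1.621312−(-0.981))/1.186592=-0.539623
k=1: b·v=0.704×3.068=2.159872; √(2b)=1.186592; u=(2.159872+(-2.266))/1.186592=-0.089439, w=(2.159872−(-2.266))/1.186592=3.729903
k=2: b·v=0.704×(-1.362)=-0.958848; √(2b)=1.186592; u=(-0.958848+15.209)/1.186592=12.009313, w=(-0.958848−15.209)/1.186592=-13.625451
k=3: b·v=0.704×(-1.282)=-0.902528; √(2b)=1.186592; u=(-0.902528+6.569)/1.186592=4.775418, w=(-0.902528−6.569)/1.186592=-6.296629

0: u=-2.193098 w=-0.539623
1: u=-0.089439 w=3.729903
2: u=12.009313 w=-13.625451
3: u=4.775418 w=-6.296629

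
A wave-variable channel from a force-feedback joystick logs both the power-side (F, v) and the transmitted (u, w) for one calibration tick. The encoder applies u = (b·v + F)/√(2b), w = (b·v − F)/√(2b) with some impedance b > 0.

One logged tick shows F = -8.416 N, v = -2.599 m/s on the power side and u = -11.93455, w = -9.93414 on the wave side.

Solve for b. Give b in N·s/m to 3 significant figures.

u + w = -21.8687;  u + w = √(2b)·v, so √(2b) = -21.8687/(-2.599) = 8.4143.
b = (√(2b))²/2 = 70.8000/2 = 35.4000.
(Check via u − w = 2F/√(2b): u − w = -2.0004, 2F/√(2b) = -2.0004.)

b = 35.4 N·s/m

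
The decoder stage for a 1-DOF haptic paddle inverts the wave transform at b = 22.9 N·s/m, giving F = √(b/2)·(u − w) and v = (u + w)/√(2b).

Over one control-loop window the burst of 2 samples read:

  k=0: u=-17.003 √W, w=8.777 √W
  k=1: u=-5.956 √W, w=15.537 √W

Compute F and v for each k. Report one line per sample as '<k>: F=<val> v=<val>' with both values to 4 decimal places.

k=0: u−w=-25.7800, u+w=-8.2260; √(b/2)=3.3838, √(2b)=6.7676; F=3.3838×(-25.78)=-87.2340, v=-8.2260/6.7676=-1.2155
k=1: u−w=-21.4930, u+w=9.5810; √(b/2)=3.3838, √(2b)=6.7676; F=3.3838×(-21.493)=-72.7277, v=9.5810/6.7676=1.4157

0: F=-87.2340 v=-1.2155
1: F=-72.7277 v=1.4157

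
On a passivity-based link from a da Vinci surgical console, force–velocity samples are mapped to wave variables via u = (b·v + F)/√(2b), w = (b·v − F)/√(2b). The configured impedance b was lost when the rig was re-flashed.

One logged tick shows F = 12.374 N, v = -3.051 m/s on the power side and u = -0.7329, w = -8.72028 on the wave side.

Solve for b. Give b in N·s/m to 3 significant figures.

b = 4.8 N·s/m

u + w = -9.45318;  u + w = √(2b)·v, so √(2b) = -9.45318/(-3.051) = 3.09839.
b = (√(2b))²/2 = 9.60000/2 = 4.80000.
(Check via u − w = 2F/√(2b): u − w = 7.98738, 2F/√(2b) = 7.98738.)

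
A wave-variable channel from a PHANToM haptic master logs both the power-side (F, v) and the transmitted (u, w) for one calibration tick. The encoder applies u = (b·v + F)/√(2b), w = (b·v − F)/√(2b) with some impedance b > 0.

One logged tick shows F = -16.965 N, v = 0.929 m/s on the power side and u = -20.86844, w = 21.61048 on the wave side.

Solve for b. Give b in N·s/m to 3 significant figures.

u + w = 0.74204;  u + w = √(2b)·v, so √(2b) = 0.74204/0.929 = 0.79875.
b = (√(2b))²/2 = 0.63800/2 = 0.31900.
(Check via u − w = 2F/√(2b): u − w = -42.47892, 2F/√(2b) = -42.47880.)

b = 0.319 N·s/m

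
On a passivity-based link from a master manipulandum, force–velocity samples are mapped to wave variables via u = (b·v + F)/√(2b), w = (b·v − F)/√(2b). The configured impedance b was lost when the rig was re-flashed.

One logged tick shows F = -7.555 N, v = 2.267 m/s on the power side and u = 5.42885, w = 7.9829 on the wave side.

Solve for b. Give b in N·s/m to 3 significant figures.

u + w = 13.4117;  u + w = √(2b)·v, so √(2b) = 13.4117/2.267 = 5.9161.
b = (√(2b))²/2 = 35.0000/2 = 17.5000.
(Check via u − w = 2F/√(2b): u − w = -2.5541, 2F/√(2b) = -2.5541.)

b = 17.5 N·s/m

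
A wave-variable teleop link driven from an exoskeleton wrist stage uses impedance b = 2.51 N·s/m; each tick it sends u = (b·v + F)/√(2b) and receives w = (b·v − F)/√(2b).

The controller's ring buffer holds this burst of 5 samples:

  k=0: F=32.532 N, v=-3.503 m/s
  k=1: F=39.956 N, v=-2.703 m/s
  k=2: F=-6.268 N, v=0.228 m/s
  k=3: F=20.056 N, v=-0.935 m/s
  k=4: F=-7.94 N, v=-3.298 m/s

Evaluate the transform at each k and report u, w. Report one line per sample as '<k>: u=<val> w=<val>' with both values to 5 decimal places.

k=0: b·v=2.51×(-3.503)=-8.79253; √(2b)=2.24054; u=(-8.79253+32.532)/2.24054=10.59544, w=(-8.79253−32.532)/2.24054=-18.44404
k=1: b·v=2.51×(-2.703)=-6.78453; √(2b)=2.24054; u=(-6.78453+39.956)/2.24054=14.80515, w=(-6.78453−39.956)/2.24054=-20.86132
k=2: b·v=2.51×0.228=0.57228; √(2b)=2.24054; u=(0.57228+(-6.268))/2.24054=-2.54212, w=(0.57228−(-6.268))/2.24054=3.05297
k=3: b·v=2.51×(-0.935)=-2.34685; √(2b)=2.24054; u=(-2.34685+20.056)/2.24054=7.90398, w=(-2.34685−20.056)/2.24054=-9.99888
k=4: b·v=2.51×(-3.298)=-8.27798; √(2b)=2.24054; u=(-8.27798+(-7.94))/2.24054=-7.23844, w=(-8.27798−(-7.94))/2.24054=-0.15085

0: u=10.59544 w=-18.44404
1: u=14.80515 w=-20.86132
2: u=-2.54212 w=3.05297
3: u=7.90398 w=-9.99888
4: u=-7.23844 w=-0.15085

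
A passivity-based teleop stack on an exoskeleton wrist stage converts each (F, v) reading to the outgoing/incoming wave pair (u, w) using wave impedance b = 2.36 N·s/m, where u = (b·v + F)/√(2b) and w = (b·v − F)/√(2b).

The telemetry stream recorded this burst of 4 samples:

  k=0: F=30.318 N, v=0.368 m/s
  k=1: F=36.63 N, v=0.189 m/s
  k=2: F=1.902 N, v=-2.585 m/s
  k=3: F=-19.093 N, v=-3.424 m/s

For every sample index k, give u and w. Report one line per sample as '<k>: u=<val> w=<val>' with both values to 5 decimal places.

k=0: b·v=2.36×0.368=0.86848; √(2b)=2.17256; u=(0.86848+30.318)/2.17256=14.35474, w=(0.86848−30.318)/2.17256=-13.55524
k=1: b·v=2.36×0.189=0.44604; √(2b)=2.17256; u=(0.44604+36.63)/2.17256=17.06563, w=(0.44604−36.63)/2.17256=-16.65502
k=2: b·v=2.36×(-2.585)=-6.10060; √(2b)=2.17256; u=(-6.10060+1.902)/2.17256=-1.93256, w=(-6.10060−1.902)/2.17256=-3.68350
k=3: b·v=2.36×(-3.424)=-8.08064; √(2b)=2.17256; u=(-8.08064+(-19.093))/2.17256=-12.50768, w=(-8.08064−(-19.093))/2.17256=5.06885

0: u=14.35474 w=-13.55524
1: u=17.06563 w=-16.65502
2: u=-1.93256 w=-3.68350
3: u=-12.50768 w=5.06885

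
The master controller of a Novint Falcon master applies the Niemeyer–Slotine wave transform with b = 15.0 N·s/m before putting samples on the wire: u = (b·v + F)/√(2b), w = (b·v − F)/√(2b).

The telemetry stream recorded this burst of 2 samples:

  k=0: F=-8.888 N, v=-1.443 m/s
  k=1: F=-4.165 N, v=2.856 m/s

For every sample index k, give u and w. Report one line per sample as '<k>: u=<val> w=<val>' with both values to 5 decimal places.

k=0: b·v=15.0×(-1.443)=-21.64500; √(2b)=5.47723; u=(-21.64500+(-8.888))/5.47723=-5.57454, w=(-21.64500−(-8.888))/5.47723=-2.32910
k=1: b·v=15.0×2.856=42.84000; √(2b)=5.47723; u=(42.84000+(-4.165))/5.47723=7.06106, w=(42.84000−(-4.165))/5.47723=8.58190

0: u=-5.57454 w=-2.32910
1: u=7.06106 w=8.58190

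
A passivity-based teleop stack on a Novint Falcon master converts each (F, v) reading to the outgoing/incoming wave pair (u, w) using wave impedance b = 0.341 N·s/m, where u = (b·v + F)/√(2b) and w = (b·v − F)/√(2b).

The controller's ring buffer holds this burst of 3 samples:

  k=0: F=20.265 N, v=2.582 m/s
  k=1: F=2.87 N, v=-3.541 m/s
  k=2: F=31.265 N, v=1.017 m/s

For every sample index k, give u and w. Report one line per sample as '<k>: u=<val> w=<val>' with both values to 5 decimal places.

k=0: b·v=0.341×2.582=0.88046; √(2b)=0.82583; u=(0.88046+20.265)/0.82583=25.60501, w=(0.88046−20.265)/0.82583=-23.47271
k=1: b·v=0.341×(-3.541)=-1.20748; √(2b)=0.82583; u=(-1.20748+2.87)/0.82583=2.01314, w=(-1.20748−2.87)/0.82583=-4.93742
k=2: b·v=0.341×1.017=0.34680; √(2b)=0.82583; u=(0.34680+31.265)/0.82583=38.27868, w=(0.34680−31.265)/0.82583=-37.43881

0: u=25.60501 w=-23.47271
1: u=2.01314 w=-4.93742
2: u=38.27868 w=-37.43881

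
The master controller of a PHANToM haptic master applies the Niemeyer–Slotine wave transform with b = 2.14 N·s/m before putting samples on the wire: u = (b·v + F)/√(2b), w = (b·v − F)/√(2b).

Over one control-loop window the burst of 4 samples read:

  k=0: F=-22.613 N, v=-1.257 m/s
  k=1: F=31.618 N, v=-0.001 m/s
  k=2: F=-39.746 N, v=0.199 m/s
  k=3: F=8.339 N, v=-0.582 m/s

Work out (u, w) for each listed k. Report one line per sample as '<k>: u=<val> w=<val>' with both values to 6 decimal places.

0: u=-12.230657 w=9.630155
1: u=15.282103 w=-15.284172
2: u=-19.006107 w=19.417801
3: u=3.428782 w=-4.632833

k=0: b·v=2.14×(-1.257)=-2.689980; √(2b)=2.068816; u=(-2.689980+(-22.613))/2.068816=-12.230657, w=(-2.689980−(-22.613))/2.068816=9.630155
k=1: b·v=2.14×(-0.001)=-0.002140; √(2b)=2.068816; u=(-0.002140+31.618)/2.068816=15.282103, w=(-0.002140−31.618)/2.068816=-15.284172
k=2: b·v=2.14×0.199=0.425860; √(2b)=2.068816; u=(0.425860+(-39.746))/2.068816=-19.006107, w=(0.425860−(-39.746))/2.068816=19.417801
k=3: b·v=2.14×(-0.582)=-1.245480; √(2b)=2.068816; u=(-1.245480+8.339)/2.068816=3.428782, w=(-1.245480−8.339)/2.068816=-4.632833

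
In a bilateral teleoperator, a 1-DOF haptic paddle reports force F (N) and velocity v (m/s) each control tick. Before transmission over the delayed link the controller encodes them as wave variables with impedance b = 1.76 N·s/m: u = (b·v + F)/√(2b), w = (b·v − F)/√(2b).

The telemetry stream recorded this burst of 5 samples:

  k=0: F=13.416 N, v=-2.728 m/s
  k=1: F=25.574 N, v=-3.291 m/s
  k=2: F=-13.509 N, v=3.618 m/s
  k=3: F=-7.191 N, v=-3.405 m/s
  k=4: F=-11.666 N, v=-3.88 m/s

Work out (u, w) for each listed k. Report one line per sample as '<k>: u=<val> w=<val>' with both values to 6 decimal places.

0: u=4.591661 w=-9.709843
1: u=10.543756 w=-16.718219
2: u=-3.806336 w=10.594306
3: u=-7.026989 w=0.638643
4: u=-9.857762 w=2.578236

k=0: b·v=1.76×(-2.728)=-4.801280; √(2b)=1.876166; u=(-4.801280+13.416)/1.876166=4.591661, w=(-4.801280−13.416)/1.876166=-9.709843
k=1: b·v=1.76×(-3.291)=-5.792160; √(2b)=1.876166; u=(-5.792160+25.574)/1.876166=10.543756, w=(-5.792160−25.574)/1.876166=-16.718219
k=2: b·v=1.76×3.618=6.367680; √(2b)=1.876166; u=(6.367680+(-13.509))/1.876166=-3.806336, w=(6.367680−(-13.509))/1.876166=10.594306
k=3: b·v=1.76×(-3.405)=-5.992800; √(2b)=1.876166; u=(-5.992800+(-7.191))/1.876166=-7.026989, w=(-5.992800−(-7.191))/1.876166=0.638643
k=4: b·v=1.76×(-3.88)=-6.828800; √(2b)=1.876166; u=(-6.828800+(-11.666))/1.876166=-9.857762, w=(-6.828800−(-11.666))/1.876166=2.578236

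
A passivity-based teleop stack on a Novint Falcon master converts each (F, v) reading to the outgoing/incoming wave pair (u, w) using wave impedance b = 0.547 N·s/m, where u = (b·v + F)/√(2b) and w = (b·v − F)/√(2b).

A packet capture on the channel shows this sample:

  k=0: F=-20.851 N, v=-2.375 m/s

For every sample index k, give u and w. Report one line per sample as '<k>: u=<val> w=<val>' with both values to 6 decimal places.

0: u=-21.177150 w=18.693032

k=0: b·v=0.547×(-2.375)=-1.299125; √(2b)=1.045945; u=(-1.299125+(-20.851))/1.045945=-21.177150, w=(-1.299125−(-20.851))/1.045945=18.693032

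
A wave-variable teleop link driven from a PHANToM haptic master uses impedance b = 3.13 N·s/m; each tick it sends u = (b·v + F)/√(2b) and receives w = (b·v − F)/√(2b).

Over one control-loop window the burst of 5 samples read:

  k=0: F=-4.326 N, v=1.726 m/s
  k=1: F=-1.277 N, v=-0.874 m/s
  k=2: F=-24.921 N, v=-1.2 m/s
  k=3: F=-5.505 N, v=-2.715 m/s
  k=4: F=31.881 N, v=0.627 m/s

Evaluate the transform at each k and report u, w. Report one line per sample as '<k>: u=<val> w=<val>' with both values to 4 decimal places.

0: u=0.4302 w=3.8882
1: u=-1.6038 w=-0.5830
2: u=-11.4616 w=8.4592
3: u=-5.5967 w=-1.1962
4: u=13.5266 w=-11.9578

k=0: b·v=3.13×1.726=5.4024; √(2b)=2.5020; u=(5.4024+(-4.326))/2.5020=0.4302, w=(5.4024−(-4.326))/2.5020=3.8882
k=1: b·v=3.13×(-0.874)=-2.7356; √(2b)=2.5020; u=(-2.7356+(-1.277))/2.5020=-1.6038, w=(-2.7356−(-1.277))/2.5020=-0.5830
k=2: b·v=3.13×(-1.2)=-3.7560; √(2b)=2.5020; u=(-3.7560+(-24.921))/2.5020=-11.4616, w=(-3.7560−(-24.921))/2.5020=8.4592
k=3: b·v=3.13×(-2.715)=-8.4979; √(2b)=2.5020; u=(-8.4979+(-5.505))/2.5020=-5.5967, w=(-8.4979−(-5.505))/2.5020=-1.1962
k=4: b·v=3.13×0.627=1.9625; √(2b)=2.5020; u=(1.9625+31.881)/2.5020=13.5266, w=(1.9625−31.881)/2.5020=-11.9578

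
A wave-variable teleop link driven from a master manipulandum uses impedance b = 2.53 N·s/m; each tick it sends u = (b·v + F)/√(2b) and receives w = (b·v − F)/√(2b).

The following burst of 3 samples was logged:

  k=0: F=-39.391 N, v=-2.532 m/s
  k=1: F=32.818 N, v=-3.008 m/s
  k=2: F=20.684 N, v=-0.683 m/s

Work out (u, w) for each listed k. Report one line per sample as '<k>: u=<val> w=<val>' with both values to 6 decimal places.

0: u=-20.359232 w=14.663639
1: u=11.206216 w=-17.972545
2: u=8.426974 w=-9.963345

k=0: b·v=2.53×(-2.532)=-6.405960; √(2b)=2.249444; u=(-6.405960+(-39.391))/2.249444=-20.359232, w=(-6.405960−(-39.391))/2.249444=14.663639
k=1: b·v=2.53×(-3.008)=-7.610240; √(2b)=2.249444; u=(-7.610240+32.818)/2.249444=11.206216, w=(-7.610240−32.818)/2.249444=-17.972545
k=2: b·v=2.53×(-0.683)=-1.727990; √(2b)=2.249444; u=(-1.727990+20.684)/2.249444=8.426974, w=(-1.727990−20.684)/2.249444=-9.963345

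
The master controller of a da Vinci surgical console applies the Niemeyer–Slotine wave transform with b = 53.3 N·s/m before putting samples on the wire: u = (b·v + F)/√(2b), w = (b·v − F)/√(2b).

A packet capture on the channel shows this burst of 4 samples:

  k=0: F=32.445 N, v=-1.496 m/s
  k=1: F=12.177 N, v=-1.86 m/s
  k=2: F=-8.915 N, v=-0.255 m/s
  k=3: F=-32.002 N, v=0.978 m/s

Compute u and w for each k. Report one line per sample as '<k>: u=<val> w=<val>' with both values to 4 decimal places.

0: u=-4.5804 w=-10.8654
1: u=-8.4226 w=-10.7814
2: u=-2.1799 w=-0.4529
3: u=1.9492 w=8.1483

k=0: b·v=53.3×(-1.496)=-79.7368; √(2b)=10.3247; u=(-79.7368+32.445)/10.3247=-4.5804, w=(-79.7368−32.445)/10.3247=-10.8654
k=1: b·v=53.3×(-1.86)=-99.1380; √(2b)=10.3247; u=(-99.1380+12.177)/10.3247=-8.4226, w=(-99.1380−12.177)/10.3247=-10.7814
k=2: b·v=53.3×(-0.255)=-13.5915; √(2b)=10.3247; u=(-13.5915+(-8.915))/10.3247=-2.1799, w=(-13.5915−(-8.915))/10.3247=-0.4529
k=3: b·v=53.3×0.978=52.1274; √(2b)=10.3247; u=(52.1274+(-32.002))/10.3247=1.9492, w=(52.1274−(-32.002))/10.3247=8.1483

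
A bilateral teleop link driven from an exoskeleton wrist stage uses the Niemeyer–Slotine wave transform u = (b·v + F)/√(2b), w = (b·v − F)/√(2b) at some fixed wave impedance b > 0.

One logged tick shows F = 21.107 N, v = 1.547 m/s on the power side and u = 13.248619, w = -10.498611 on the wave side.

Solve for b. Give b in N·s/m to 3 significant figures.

b = 1.58 N·s/m

u + w = 2.750008;  u + w = √(2b)·v, so √(2b) = 2.750008/1.547 = 1.777639.
b = (√(2b))²/2 = 3.160001/2 = 1.580001.
(Check via u − w = 2F/√(2b): u − w = 23.747230, 2F/√(2b) = 23.747225.)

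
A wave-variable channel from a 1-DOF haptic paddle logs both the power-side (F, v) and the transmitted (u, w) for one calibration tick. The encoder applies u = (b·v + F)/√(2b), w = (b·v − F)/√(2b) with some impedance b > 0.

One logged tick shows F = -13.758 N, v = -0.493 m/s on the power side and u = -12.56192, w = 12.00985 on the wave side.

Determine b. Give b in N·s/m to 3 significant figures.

b = 0.627 N·s/m

u + w = -0.5521;  u + w = √(2b)·v, so √(2b) = -0.5521/(-0.493) = 1.1198.
b = (√(2b))²/2 = 1.2540/2 = 0.6270.
(Check via u − w = 2F/√(2b): u − w = -24.5718, 2F/√(2b) = -24.5719.)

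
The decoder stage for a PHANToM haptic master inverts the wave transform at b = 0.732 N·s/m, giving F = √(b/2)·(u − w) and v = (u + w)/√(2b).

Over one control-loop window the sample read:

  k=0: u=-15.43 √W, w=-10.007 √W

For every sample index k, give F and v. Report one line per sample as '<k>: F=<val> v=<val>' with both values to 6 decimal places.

k=0: u−w=-5.423000, u+w=-25.437000; √(b/2)=0.604979, √(2b)=1.209959; F=0.604979×(-5.423)=-3.280803, v=-25.437000/1.209959=-21.023032

0: F=-3.280803 v=-21.023032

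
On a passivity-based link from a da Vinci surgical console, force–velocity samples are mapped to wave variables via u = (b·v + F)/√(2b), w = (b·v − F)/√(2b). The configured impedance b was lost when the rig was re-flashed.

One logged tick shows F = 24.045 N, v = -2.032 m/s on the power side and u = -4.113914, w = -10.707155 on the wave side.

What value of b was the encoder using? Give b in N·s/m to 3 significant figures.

b = 26.6 N·s/m

u + w = -14.821069;  u + w = √(2b)·v, so √(2b) = -14.821069/(-2.032) = 7.293833.
b = (√(2b))²/2 = 53.200002/2 = 26.600001.
(Check via u − w = 2F/√(2b): u − w = 6.593241, 2F/√(2b) = 6.593241.)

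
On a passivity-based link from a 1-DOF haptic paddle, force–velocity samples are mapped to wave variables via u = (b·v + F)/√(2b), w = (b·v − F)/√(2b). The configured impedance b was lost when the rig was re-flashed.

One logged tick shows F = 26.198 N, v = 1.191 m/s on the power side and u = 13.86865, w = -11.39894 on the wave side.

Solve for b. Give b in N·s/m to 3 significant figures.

u + w = 2.46971;  u + w = √(2b)·v, so √(2b) = 2.46971/1.191 = 2.07364.
b = (√(2b))²/2 = 4.30000/2 = 2.15000.
(Check via u − w = 2F/√(2b): u − w = 25.26759, 2F/√(2b) = 25.26760.)

b = 2.15 N·s/m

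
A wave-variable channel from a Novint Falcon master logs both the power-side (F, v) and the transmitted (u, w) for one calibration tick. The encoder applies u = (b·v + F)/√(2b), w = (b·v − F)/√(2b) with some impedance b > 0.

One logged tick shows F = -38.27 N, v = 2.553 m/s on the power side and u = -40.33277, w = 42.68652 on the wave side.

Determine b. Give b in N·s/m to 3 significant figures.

u + w = 2.3538;  u + w = √(2b)·v, so √(2b) = 2.3538/2.553 = 0.9220.
b = (√(2b))²/2 = 0.8500/2 = 0.4250.
(Check via u − w = 2F/√(2b): u − w = -83.0193, 2F/√(2b) = -83.0193.)

b = 0.425 N·s/m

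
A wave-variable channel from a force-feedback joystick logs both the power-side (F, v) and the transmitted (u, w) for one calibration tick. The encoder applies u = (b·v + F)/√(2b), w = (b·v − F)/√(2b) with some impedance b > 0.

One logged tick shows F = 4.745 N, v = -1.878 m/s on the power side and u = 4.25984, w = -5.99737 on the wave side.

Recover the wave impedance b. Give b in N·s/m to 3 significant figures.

u + w = -1.73753;  u + w = √(2b)·v, so √(2b) = -1.73753/(-1.878) = 0.92520.
b = (√(2b))²/2 = 0.85600/2 = 0.42800.
(Check via u − w = 2F/√(2b): u − w = 10.25721, 2F/√(2b) = 10.25722.)

b = 0.428 N·s/m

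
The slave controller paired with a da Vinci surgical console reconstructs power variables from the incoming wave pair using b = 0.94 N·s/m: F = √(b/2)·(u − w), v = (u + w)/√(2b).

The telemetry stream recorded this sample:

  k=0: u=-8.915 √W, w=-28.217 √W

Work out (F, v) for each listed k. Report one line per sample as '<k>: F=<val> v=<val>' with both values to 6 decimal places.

k=0: u−w=19.302000, u+w=-37.132000; √(b/2)=0.685565, √(2b)=1.371131; F=0.685565×19.302=13.232785, v=-37.132000/1.371131=-27.081294

0: F=13.232785 v=-27.081294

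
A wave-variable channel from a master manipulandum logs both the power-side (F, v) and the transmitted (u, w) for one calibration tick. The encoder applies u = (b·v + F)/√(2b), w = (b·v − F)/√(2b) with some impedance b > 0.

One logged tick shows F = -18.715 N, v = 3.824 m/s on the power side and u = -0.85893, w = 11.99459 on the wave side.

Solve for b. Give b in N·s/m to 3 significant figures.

u + w = 11.13566;  u + w = √(2b)·v, so √(2b) = 11.13566/3.824 = 2.91204.
b = (√(2b))²/2 = 8.48001/2 = 4.24000.
(Check via u − w = 2F/√(2b): u − w = -12.85352, 2F/√(2b) = -12.85351.)

b = 4.24 N·s/m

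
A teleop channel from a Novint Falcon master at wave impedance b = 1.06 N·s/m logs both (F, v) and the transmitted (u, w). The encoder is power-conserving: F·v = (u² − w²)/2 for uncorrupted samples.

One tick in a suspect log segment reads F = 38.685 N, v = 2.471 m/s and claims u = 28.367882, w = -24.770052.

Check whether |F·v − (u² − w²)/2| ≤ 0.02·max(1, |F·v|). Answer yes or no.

yes

F·v = 38.685×2.471 = 95.590635 W.
(u² − w²)/2 = (804.736729 − 613.555476)/2 = 95.590627 W.
|Δ| = 0.000008;  2% of max(1, |F·v|) = 1.911813.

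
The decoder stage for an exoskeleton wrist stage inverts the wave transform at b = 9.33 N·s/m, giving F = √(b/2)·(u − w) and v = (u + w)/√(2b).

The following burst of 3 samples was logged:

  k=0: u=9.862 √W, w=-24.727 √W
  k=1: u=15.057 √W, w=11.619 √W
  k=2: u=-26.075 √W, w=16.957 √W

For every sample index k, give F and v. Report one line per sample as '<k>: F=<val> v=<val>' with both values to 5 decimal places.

k=0: u−w=34.58900, u+w=-14.86500; √(b/2)=2.15986, √(2b)=4.31972; F=2.15986×34.589=74.70744, v=-14.86500/4.31972=-3.44119
k=1: u−w=3.43800, u+w=26.67600; √(b/2)=2.15986, √(2b)=4.31972; F=2.15986×3.438=7.42560, v=26.67600/4.31972=6.17540
k=2: u−w=-43.03200, u+w=-9.11800; √(b/2)=2.15986, √(2b)=4.31972; F=2.15986×(-43.032)=-92.94314, v=-9.11800/4.31972=-2.11078

0: F=74.70744 v=-3.44119
1: F=7.42560 v=6.17540
2: F=-92.94314 v=-2.11078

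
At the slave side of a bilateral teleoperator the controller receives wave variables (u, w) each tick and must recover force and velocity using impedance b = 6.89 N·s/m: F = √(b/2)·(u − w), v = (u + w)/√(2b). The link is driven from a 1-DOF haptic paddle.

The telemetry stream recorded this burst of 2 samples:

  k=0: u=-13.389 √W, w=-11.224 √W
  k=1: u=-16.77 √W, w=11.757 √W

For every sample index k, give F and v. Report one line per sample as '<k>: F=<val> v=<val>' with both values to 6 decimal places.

k=0: u−w=-2.165000, u+w=-24.613000; √(b/2)=1.856071, √(2b)=3.712142; F=1.856071×(-2.165)=-4.018394, v=-24.613000/3.712142=-6.630403
k=1: u−w=-28.527000, u+w=-5.013000; √(b/2)=1.856071, √(2b)=3.712142; F=1.856071×(-28.527)=-52.948141, v=-5.013000/3.712142=-1.350433

0: F=-4.018394 v=-6.630403
1: F=-52.948141 v=-1.350433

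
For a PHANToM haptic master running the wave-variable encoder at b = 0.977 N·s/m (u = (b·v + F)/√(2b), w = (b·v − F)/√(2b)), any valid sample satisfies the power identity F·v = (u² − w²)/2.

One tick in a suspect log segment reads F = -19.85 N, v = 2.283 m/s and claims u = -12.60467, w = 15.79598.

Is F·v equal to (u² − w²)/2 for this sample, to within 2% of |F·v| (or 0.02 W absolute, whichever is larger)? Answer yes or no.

yes

F·v = (-19.85)×2.283 = -45.31755 W.
(u² − w²)/2 = (158.87771 − 249.51298)/2 = -45.31764 W.
|Δ| = 0.00009;  2% of max(1, |F·v|) = 0.90635.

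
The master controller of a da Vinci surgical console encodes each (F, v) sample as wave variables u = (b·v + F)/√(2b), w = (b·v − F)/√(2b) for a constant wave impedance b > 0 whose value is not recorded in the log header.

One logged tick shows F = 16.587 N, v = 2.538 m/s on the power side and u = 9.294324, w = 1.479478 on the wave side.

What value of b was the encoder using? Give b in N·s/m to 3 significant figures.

u + w = 10.773802;  u + w = √(2b)·v, so √(2b) = 10.773802/2.538 = 4.244997.
b = (√(2b))²/2 = 18.019998/2 = 9.009999.
(Check via u − w = 2F/√(2b): u − w = 7.814846, 2F/√(2b) = 7.814847.)

b = 9.01 N·s/m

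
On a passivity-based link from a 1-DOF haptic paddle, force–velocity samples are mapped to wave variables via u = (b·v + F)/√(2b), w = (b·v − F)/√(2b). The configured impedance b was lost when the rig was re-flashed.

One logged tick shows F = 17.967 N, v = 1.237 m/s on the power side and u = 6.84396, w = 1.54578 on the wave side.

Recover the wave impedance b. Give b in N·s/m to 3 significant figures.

u + w = 8.3897;  u + w = √(2b)·v, so √(2b) = 8.3897/1.237 = 6.7823.
b = (√(2b))²/2 = 46.0000/2 = 23.0000.
(Check via u − w = 2F/√(2b): u − w = 5.2982, 2F/√(2b) = 5.2982.)

b = 23 N·s/m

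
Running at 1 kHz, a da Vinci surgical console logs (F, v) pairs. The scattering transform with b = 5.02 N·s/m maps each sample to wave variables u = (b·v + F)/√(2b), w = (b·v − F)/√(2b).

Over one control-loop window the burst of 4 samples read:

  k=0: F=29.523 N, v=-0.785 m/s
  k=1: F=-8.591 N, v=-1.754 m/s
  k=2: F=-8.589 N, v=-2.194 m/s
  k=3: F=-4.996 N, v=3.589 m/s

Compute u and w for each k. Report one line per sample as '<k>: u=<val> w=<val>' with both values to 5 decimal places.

k=0: b·v=5.02×(-0.785)=-3.94070; √(2b)=3.16860; u=(-3.94070+29.523)/3.16860=8.07370, w=(-3.94070−29.523)/3.16860=-10.56105
k=1: b·v=5.02×(-1.754)=-8.80508; √(2b)=3.16860; u=(-8.80508+(-8.591))/3.16860=-5.49015, w=(-8.80508−(-8.591))/3.16860=-0.06756
k=2: b·v=5.02×(-2.194)=-11.01388; √(2b)=3.16860; u=(-11.01388+(-8.589))/3.16860=-6.18661, w=(-11.01388−(-8.589))/3.16860=-0.76529
k=3: b·v=5.02×3.589=18.01678; √(2b)=3.16860; u=(18.01678+(-4.996))/3.16860=4.10932, w=(18.01678−(-4.996))/3.16860=7.26277

0: u=8.07370 w=-10.56105
1: u=-5.49015 w=-0.06756
2: u=-6.18661 w=-0.76529
3: u=4.10932 w=7.26277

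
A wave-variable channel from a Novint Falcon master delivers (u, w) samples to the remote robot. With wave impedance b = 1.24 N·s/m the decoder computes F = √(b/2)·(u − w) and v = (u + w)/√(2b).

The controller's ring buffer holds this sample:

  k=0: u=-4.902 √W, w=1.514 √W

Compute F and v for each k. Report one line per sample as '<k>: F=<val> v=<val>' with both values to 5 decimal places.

0: F=-5.05196 v=-2.15138

k=0: u−w=-6.41600, u+w=-3.38800; √(b/2)=0.78740, √(2b)=1.57480; F=0.78740×(-6.416)=-5.05196, v=-3.38800/1.57480=-2.15138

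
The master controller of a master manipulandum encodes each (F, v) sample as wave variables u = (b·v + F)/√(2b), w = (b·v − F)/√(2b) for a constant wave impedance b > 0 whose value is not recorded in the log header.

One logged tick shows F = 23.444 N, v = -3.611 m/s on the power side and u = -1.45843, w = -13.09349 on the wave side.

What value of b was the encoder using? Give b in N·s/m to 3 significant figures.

b = 8.12 N·s/m

u + w = -14.55192;  u + w = √(2b)·v, so √(2b) = -14.55192/(-3.611) = 4.02989.
b = (√(2b))²/2 = 16.23998/2 = 8.11999.
(Check via u − w = 2F/√(2b): u − w = 11.63506, 2F/√(2b) = 11.63507.)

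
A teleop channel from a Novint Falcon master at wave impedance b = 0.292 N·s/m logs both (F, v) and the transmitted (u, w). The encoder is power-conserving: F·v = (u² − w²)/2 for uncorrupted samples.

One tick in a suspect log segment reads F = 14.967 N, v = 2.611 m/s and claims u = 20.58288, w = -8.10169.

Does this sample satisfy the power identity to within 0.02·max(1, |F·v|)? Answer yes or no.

F·v = 14.967×2.611 = 39.0788 W.
(u² − w²)/2 = (423.6549 − 65.6374)/2 = 179.0088 W.
|Δ| = 139.9299;  2% of max(1, |F·v|) = 0.7816.

no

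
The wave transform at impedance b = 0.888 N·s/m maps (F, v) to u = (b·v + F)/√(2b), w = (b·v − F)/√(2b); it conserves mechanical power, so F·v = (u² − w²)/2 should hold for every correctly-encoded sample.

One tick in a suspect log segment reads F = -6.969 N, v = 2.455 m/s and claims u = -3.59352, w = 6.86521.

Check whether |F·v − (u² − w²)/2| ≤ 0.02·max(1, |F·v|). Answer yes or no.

F·v = (-6.969)×2.455 = -17.1089 W.
(u² − w²)/2 = (12.9134 − 47.1311)/2 = -17.1089 W.
|Δ| = 0.0000;  2% of max(1, |F·v|) = 0.3422.

yes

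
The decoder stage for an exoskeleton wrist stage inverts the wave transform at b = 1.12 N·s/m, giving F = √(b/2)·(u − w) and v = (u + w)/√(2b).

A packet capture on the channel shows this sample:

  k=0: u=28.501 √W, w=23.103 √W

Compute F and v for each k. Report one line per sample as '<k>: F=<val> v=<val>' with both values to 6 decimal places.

0: F=4.039493 v=34.479373

k=0: u−w=5.398000, u+w=51.604000; √(b/2)=0.748331, √(2b)=1.496663; F=0.748331×5.398=4.039493, v=51.604000/1.496663=34.479373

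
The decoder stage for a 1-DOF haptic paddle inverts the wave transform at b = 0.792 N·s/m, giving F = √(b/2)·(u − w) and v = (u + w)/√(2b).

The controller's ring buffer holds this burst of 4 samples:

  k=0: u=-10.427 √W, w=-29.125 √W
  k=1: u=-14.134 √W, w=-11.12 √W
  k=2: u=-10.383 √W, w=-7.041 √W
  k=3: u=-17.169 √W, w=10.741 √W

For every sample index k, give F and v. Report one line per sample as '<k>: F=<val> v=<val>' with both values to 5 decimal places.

0: F=11.76638 v=-31.42613
1: F=-1.89667 v=-20.06562
2: F=-2.10307 v=-13.84428
3: F=-17.56335 v=-5.10738

k=0: u−w=18.69800, u+w=-39.55200; √(b/2)=0.62929, √(2b)=1.25857; F=0.62929×18.698=11.76638, v=-39.55200/1.25857=-31.42613
k=1: u−w=-3.01400, u+w=-25.25400; √(b/2)=0.62929, √(2b)=1.25857; F=0.62929×(-3.014)=-1.89667, v=-25.25400/1.25857=-20.06562
k=2: u−w=-3.34200, u+w=-17.42400; √(b/2)=0.62929, √(2b)=1.25857; F=0.62929×(-3.342)=-2.10307, v=-17.42400/1.25857=-13.84428
k=3: u−w=-27.91000, u+w=-6.42800; √(b/2)=0.62929, √(2b)=1.25857; F=0.62929×(-27.91)=-17.56335, v=-6.42800/1.25857=-5.10738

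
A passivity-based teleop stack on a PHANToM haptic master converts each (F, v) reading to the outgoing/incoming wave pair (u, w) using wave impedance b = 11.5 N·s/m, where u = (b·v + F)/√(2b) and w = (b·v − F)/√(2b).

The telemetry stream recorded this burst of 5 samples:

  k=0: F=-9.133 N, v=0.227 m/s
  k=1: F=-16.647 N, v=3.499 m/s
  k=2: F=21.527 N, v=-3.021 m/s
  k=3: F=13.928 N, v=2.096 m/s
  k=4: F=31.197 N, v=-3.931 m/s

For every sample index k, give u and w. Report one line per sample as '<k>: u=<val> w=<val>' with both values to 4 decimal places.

0: u=-1.3600 w=2.4487
1: u=4.9192 w=11.8614
2: u=-2.7554 w=-11.7328
3: u=7.9302 w=2.1218
4: u=-2.9212 w=-15.9312

k=0: b·v=11.5×0.227=2.6105; √(2b)=4.7958; u=(2.6105+(-9.133))/4.7958=-1.3600, w=(2.6105−(-9.133))/4.7958=2.4487
k=1: b·v=11.5×3.499=40.2385; √(2b)=4.7958; u=(40.2385+(-16.647))/4.7958=4.9192, w=(40.2385−(-16.647))/4.7958=11.8614
k=2: b·v=11.5×(-3.021)=-34.7415; √(2b)=4.7958; u=(-34.7415+21.527)/4.7958=-2.7554, w=(-34.7415−21.527)/4.7958=-11.7328
k=3: b·v=11.5×2.096=24.1040; √(2b)=4.7958; u=(24.1040+13.928)/4.7958=7.9302, w=(24.1040−13.928)/4.7958=2.1218
k=4: b·v=11.5×(-3.931)=-45.2065; √(2b)=4.7958; u=(-45.2065+31.197)/4.7958=-2.9212, w=(-45.2065−31.197)/4.7958=-15.9312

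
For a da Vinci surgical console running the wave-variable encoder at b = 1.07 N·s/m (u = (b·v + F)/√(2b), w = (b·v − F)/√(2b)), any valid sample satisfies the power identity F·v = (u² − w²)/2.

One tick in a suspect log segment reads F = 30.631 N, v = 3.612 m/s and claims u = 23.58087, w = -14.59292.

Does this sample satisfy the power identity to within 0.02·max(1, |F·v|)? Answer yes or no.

F·v = 30.631×3.612 = 110.63917 W.
(u² − w²)/2 = (556.05743 − 212.95331)/2 = 171.55206 W.
|Δ| = 60.91289;  2% of max(1, |F·v|) = 2.21278.

no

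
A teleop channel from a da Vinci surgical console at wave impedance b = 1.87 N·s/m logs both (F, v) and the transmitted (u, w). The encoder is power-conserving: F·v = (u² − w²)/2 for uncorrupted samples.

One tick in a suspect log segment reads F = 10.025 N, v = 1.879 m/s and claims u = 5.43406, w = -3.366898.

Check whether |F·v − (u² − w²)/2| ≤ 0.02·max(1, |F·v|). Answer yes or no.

F·v = 10.025×1.879 = 18.836975 W.
(u² − w²)/2 = (29.529008 − 11.336002)/2 = 9.096503 W.
|Δ| = 9.740472;  2% of max(1, |F·v|) = 0.376740.

no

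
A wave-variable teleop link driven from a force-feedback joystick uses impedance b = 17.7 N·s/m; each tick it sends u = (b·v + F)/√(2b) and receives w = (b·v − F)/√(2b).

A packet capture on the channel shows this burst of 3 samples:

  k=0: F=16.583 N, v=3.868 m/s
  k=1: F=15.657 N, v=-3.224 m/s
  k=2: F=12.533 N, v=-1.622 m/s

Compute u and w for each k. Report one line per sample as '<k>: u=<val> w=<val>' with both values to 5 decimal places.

0: u=14.29405 w=8.71974
1: u=-6.95954 w=-12.22258
2: u=-2.71882 w=-6.93174

k=0: b·v=17.7×3.868=68.46360; √(2b)=5.94979; u=(68.46360+16.583)/5.94979=14.29405, w=(68.46360−16.583)/5.94979=8.71974
k=1: b·v=17.7×(-3.224)=-57.06480; √(2b)=5.94979; u=(-57.06480+15.657)/5.94979=-6.95954, w=(-57.06480−15.657)/5.94979=-12.22258
k=2: b·v=17.7×(-1.622)=-28.70940; √(2b)=5.94979; u=(-28.70940+12.533)/5.94979=-2.71882, w=(-28.70940−12.533)/5.94979=-6.93174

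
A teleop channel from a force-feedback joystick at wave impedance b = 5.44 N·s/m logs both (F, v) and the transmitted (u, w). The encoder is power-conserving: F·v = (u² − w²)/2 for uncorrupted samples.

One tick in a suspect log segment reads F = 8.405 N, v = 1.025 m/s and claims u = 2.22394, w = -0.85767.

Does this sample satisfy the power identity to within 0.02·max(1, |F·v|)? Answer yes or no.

F·v = 8.405×1.025 = 8.6151 W.
(u² − w²)/2 = (4.9459 − 0.7356)/2 = 2.1052 W.
|Δ| = 6.5100;  2% of max(1, |F·v|) = 0.1723.

no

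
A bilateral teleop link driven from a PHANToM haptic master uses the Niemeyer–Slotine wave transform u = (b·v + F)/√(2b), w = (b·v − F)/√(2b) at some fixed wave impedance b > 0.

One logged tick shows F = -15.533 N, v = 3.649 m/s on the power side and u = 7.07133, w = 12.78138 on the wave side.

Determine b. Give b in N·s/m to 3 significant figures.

u + w = 19.85271;  u + w = √(2b)·v, so √(2b) = 19.85271/3.649 = 5.44059.
b = (√(2b))²/2 = 29.60001/2 = 14.80001.
(Check via u − w = 2F/√(2b): u − w = -5.71005, 2F/√(2b) = -5.71004.)

b = 14.8 N·s/m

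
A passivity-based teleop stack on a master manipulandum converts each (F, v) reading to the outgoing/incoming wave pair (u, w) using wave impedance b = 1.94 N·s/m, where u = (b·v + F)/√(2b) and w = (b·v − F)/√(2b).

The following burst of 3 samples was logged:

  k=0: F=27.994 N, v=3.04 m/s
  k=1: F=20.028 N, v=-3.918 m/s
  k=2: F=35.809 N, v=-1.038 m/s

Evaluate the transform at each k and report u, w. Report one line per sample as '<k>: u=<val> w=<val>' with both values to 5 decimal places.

0: u=17.20585 w=-11.21775
1: u=6.30889 w=-14.02646
2: u=17.15695 w=-19.20158

k=0: b·v=1.94×3.04=5.89760; √(2b)=1.96977; u=(5.89760+27.994)/1.96977=17.20585, w=(5.89760−27.994)/1.96977=-11.21775
k=1: b·v=1.94×(-3.918)=-7.60092; √(2b)=1.96977; u=(-7.60092+20.028)/1.96977=6.30889, w=(-7.60092−20.028)/1.96977=-14.02646
k=2: b·v=1.94×(-1.038)=-2.01372; √(2b)=1.96977; u=(-2.01372+35.809)/1.96977=17.15695, w=(-2.01372−35.809)/1.96977=-19.20158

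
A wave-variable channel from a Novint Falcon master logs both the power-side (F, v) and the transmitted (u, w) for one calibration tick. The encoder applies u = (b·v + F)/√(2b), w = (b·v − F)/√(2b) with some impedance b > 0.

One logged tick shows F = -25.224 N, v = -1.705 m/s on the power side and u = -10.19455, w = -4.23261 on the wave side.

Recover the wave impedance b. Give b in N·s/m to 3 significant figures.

b = 35.8 N·s/m

u + w = -14.42716;  u + w = √(2b)·v, so √(2b) = -14.42716/(-1.705) = 8.46168.
b = (√(2b))²/2 = 71.59998/2 = 35.79999.
(Check via u − w = 2F/√(2b): u − w = -5.96194, 2F/√(2b) = -5.96194.)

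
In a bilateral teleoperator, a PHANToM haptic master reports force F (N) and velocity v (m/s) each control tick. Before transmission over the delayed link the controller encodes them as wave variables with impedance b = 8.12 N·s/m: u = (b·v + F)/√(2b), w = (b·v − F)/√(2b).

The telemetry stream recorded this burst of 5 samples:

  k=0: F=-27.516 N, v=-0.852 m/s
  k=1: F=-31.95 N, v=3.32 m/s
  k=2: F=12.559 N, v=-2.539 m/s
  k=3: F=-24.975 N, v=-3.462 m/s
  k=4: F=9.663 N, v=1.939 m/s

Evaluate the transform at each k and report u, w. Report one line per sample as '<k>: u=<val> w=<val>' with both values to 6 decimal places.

0: u=-8.544713 w=5.111248
1: u=-1.238645 w=14.617874
2: u=-1.999480 w=-8.232407
3: u=-13.173179 w=-0.778295
4: u=6.304810 w=1.509144

k=0: b·v=8.12×(-0.852)=-6.918240; √(2b)=4.029888; u=(-6.918240+(-27.516))/4.029888=-8.544713, w=(-6.918240−(-27.516))/4.029888=5.111248
k=1: b·v=8.12×3.32=26.958400; √(2b)=4.029888; u=(26.958400+(-31.95))/4.029888=-1.238645, w=(26.958400−(-31.95))/4.029888=14.617874
k=2: b·v=8.12×(-2.539)=-20.616680; √(2b)=4.029888; u=(-20.616680+12.559)/4.029888=-1.999480, w=(-20.616680−12.559)/4.029888=-8.232407
k=3: b·v=8.12×(-3.462)=-28.111440; √(2b)=4.029888; u=(-28.111440+(-24.975))/4.029888=-13.173179, w=(-28.111440−(-24.975))/4.029888=-0.778295
k=4: b·v=8.12×1.939=15.744680; √(2b)=4.029888; u=(15.744680+9.663)/4.029888=6.304810, w=(15.744680−9.663)/4.029888=1.509144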